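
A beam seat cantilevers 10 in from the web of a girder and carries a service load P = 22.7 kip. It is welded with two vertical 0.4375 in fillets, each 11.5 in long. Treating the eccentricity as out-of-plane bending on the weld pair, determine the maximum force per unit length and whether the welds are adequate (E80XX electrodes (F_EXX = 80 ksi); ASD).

f_max ≈ 5.24 kip/in; adequate

L_w = 2 × 11.5 = 23 in; section modulus (unit throat) S = 2 × L²/6 = 44.08 in².
Direct shear f_v = P/L_w = 22.7/23 = 0.987 kip/in.
Moment M = P × e = 22.7 × 10 = 227 kip·in; bending f_b = M/S = 5.149 kip/in.
f_max = √(f_v² + f_b²) = √(0.987² + 5.149²) = 5.243 kip/in.
r_n/Ω = (1/2.0) × 0.6 × 80 × (0.707 × 0.4375) = 7.423 kip/in → adequate.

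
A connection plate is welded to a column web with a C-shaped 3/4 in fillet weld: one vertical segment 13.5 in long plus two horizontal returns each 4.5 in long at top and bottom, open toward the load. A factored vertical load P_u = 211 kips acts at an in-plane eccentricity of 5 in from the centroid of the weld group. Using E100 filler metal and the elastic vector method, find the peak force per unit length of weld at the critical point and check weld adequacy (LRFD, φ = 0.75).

E100XX → F_EXX = 100 ksi.
Total weld length L_w = 22.5 in. Treat welds as unit-width lines.
Centroid: x̄ = 2×4.5×2.25 / 22.5 = 0.9 in from the vertical weld.
Polar moment about centroid: J = I_x + I_y = [13.5³/12 + 2×4.5×6.75²] + [13.5×0.9² + 2(4.5³/12 + 4.5×1.35²)] = 657.6 in³.
Direct shear f_v = P/L_w = 211 / 22.5 = 9.378 kip/in (vertical).
Torsion M = P·e = 211 × 5 = 1055 kip·in.
Critical point at (x, y) = (3.6, 6.75) from centroid. f_tx = M·y/J = 10.83 kip/in; f_ty = M·x/J = 5.775 kip/in.
Resultant f_max = √[f_tx² + (f_v + f_ty)²] = √[10.83² + (9.378 + 5.775)²] = 18.62 kip/in.
Capacity per unit length: φr_n = 0.75 × 0.6 × 100 × (0.707 × 0.75) = 23.86 kip/in.
18.62 ≤ 23.86 → adequate.

f_max ≈ 18.6 kip/in; adequate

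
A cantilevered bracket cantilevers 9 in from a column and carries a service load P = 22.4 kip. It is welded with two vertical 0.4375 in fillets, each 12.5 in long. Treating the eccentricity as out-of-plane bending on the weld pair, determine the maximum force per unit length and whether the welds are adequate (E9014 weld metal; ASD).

E90XX → F_EXX = 90 ksi.
L_w = 2 × 12.5 = 25 in; section modulus (unit throat) S = 2 × L²/6 = 52.08 in².
Direct shear f_v = P/L_w = 22.4/25 = 0.896 kip/in.
Moment M = P × e = 22.4 × 9 = 201.6 kip·in; bending f_b = M/S = 3.871 kip/in.
f_max = √(f_v² + f_b²) = √(0.896² + 3.871²) = 3.973 kip/in.
r_n/Ω = (1/2.0) × 0.6 × 90 × (0.707 × 0.4375) = 8.351 kip/in → adequate.

f_max ≈ 3.97 kip/in; adequate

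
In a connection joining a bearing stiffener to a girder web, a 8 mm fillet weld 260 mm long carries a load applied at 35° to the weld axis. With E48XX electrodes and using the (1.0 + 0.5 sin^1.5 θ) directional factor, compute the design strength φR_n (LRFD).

E48XX → F_EXX = 480 MPa.
t_e = 0.707 × 8 = 5.656 mm; A_we = 5.656 × 260 = 1471 mm².
Directional factor: 1.0 + 0.5 sin^1.5(35°) = 1.217.
F_nw = 0.6 × 480 × 1.217 = 350.6 MPa.
φR_n = 0.75 × 350.6 × 1471 × 10⁻³ = 386.6 kN.

φR_n ≈ 387 kN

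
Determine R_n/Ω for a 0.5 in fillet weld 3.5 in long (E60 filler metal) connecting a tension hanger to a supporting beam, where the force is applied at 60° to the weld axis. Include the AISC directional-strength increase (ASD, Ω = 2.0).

E60XX → F_EXX = 60 ksi.
t_e = 0.707 × 0.5 = 0.3535 in; A_we = 0.3535 × 3.5 = 1.237 in².
Directional factor: 1.0 + 0.5 sin^1.5(60°) = 1.403.
F_nw = 0.6 × 60 × 1.403 = 50.51 ksi.
R_n/Ω = (50.51 × 1.237) / 2.0 = 31.24 kip.

R_n/Ω ≈ 31.2 kip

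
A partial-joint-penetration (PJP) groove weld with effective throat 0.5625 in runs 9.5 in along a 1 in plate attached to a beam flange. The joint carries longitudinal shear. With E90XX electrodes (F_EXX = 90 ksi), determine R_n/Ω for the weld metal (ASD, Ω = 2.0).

Effective throat (given) t_e = 0.5625 in.
A_we = 0.5625 × 9.5 = 5.344 in².
F_nw = 0.6 F_EXX = 54 ksi.
R_n/Ω = (54 × 5.344) / 2.0 = 144.3 kip.

R_n/Ω ≈ 144 kip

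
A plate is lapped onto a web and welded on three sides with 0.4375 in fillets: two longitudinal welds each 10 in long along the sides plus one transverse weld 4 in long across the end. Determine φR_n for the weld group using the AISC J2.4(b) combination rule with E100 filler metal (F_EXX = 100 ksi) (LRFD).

t_e = 0.707 × 0.4375 = 0.3093 in.
R_nwl = 0.6 × 100 × 0.3093 × 20 = 371.2 kips (longitudinal, 2 welds).
R_nwt = 0.6 × 100 × 0.3093 × 4 = 74.23 kips (transverse, base value).
(i) R_nwl + R_nwt = 445.4 kips; (ii) 0.85 R_nwl + 1.5 R_nwt = 426.9 kips.
R_n = max = 445.4 kips [governs: (i)]; φR_n = 334.1 kips.

φR_n ≈ 334 kips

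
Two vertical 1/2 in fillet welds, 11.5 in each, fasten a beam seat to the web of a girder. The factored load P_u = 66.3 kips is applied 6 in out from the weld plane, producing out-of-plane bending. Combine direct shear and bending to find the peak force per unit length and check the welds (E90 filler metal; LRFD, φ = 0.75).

f_max ≈ 9.47 kip/in; adequate

E90XX → F_EXX = 90 ksi.
L_w = 2 × 11.5 = 23 in; section modulus (unit throat) S = 2 × L²/6 = 44.08 in².
Direct shear f_v = P/L_w = 66.3/23 = 2.883 kip/in.
Moment M = P × e = 66.3 × 6 = 397.8 kip·in; bending f_b = M/S = 9.024 kip/in.
f_max = √(f_v² + f_b²) = √(2.883² + 9.024²) = 9.473 kip/in.
φr_n = 0.75 × 0.6 × 90 × (0.707 × 0.5) = 14.32 kip/in → adequate.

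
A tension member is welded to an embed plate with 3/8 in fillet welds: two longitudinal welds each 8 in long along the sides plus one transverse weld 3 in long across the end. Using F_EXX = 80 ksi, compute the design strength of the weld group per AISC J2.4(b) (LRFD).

φR_n ≈ 181 kips

t_e = 0.707 × 0.375 = 0.2651 in.
R_nwl = 0.6 × 80 × 0.2651 × 16 = 203.6 kips (longitudinal, 2 welds).
R_nwt = 0.6 × 80 × 0.2651 × 3 = 38.18 kips (transverse, base value).
(i) R_nwl + R_nwt = 241.8 kips; (ii) 0.85 R_nwl + 1.5 R_nwt = 230.3 kips.
R_n = max = 241.8 kips [governs: (i)]; φR_n = 181.3 kips.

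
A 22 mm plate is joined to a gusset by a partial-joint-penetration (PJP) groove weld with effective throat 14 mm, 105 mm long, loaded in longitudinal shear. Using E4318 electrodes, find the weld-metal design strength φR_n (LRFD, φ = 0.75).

E43XX → F_EXX = 430 MPa.
Effective throat (given) t_e = 14 mm.
A_we = 14 × 105 = 1470 mm².
F_nw = 0.6 F_EXX = 258 MPa.
φR_n = 0.75 × 258 × 1470 × 10⁻³ = 284.4 kN.

φR_n ≈ 284 kN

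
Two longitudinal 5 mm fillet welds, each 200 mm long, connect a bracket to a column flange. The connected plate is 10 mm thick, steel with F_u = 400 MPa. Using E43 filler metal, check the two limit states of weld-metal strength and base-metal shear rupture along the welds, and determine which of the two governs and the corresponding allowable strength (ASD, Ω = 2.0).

E43XX → F_EXX = 430 MPa.
t_e = 0.707 × 5 = 3.535 mm; L = 400 mm.
Weld metal: R_n/Ω = (1/2.0) × 0.6 × 430 × 3.535 × 400 × 10⁻³ = 182.4 kN.
Base metal (shear rupture): R_n/Ω = (1/2.0) × 0.6 × 400 × 10 × 400 × 10⁻³ = 480 kN.
Governing: weld metal.

R_n/Ω ≈ 182 kN (weld metal governs)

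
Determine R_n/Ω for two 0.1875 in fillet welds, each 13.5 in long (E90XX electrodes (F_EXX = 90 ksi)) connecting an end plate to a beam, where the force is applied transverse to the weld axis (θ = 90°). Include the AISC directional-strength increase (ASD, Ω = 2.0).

R_n/Ω ≈ 145 kip

t_e = 0.707 × 0.1875 = 0.1326 in; A_we = 0.1326 × 27 = 3.579 in².
Directional factor: 1.0 + 0.5 sin^1.5(90°) = 1.5.
F_nw = 0.6 × 90 × 1.5 = 81 ksi.
R_n/Ω = (81 × 3.579) / 2.0 = 145 kip.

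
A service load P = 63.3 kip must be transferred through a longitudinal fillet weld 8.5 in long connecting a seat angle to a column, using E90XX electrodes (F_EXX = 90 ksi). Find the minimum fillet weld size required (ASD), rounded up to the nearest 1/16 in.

Total weld length L = 8.5 in.
Required throat t_e = P × Ω / (0.6 F_EXX × L) = 63.3 × 2.0 / (0.6 × 90 × 8.5) = 0.2758 in.
Required leg w = t_e / 0.707 = 0.3901 in → use 7/16 in.

w = 7/16 in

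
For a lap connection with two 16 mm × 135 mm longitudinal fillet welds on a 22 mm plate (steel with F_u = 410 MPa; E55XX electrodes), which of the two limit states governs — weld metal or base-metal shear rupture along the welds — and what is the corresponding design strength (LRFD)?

φR_n ≈ 756 kN (weld metal governs)

E55XX → F_EXX = 550 MPa.
t_e = 0.707 × 16 = 11.31 mm; L = 270 mm.
Weld metal: φR_n = 0.75 × 0.6 × 550 × 11.31 × 270 × 10⁻³ = 755.9 kN.
Base metal (shear rupture): φR_n = 0.75 × 0.6 × 410 × 22 × 270 × 10⁻³ = 1096 kN.
Governing: weld metal.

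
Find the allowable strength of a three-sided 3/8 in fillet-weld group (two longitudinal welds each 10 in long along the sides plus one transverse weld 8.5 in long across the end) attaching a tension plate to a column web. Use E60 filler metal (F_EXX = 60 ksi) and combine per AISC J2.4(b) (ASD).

t_e = 0.707 × 0.375 = 0.2651 in.
R_nwl = 0.6 × 60 × 0.2651 × 20 = 190.9 kip (longitudinal, 2 welds).
R_nwt = 0.6 × 60 × 0.2651 × 8.5 = 81.13 kip (transverse, base value).
(i) R_nwl + R_nwt = 272 kip; (ii) 0.85 R_nwl + 1.5 R_nwt = 283.9 kip.
R_n = max = 283.9 kip [governs: (ii)]; R_n/Ω = 142 kip.

R_n/Ω ≈ 142 kip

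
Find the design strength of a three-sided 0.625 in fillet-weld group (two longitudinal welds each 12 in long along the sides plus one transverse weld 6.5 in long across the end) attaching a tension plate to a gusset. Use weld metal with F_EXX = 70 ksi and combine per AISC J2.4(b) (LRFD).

t_e = 0.707 × 0.625 = 0.4419 in.
R_nwl = 0.6 × 70 × 0.4419 × 24 = 445.4 kips (longitudinal, 2 welds).
R_nwt = 0.6 × 70 × 0.4419 × 6.5 = 120.6 kips (transverse, base value).
(i) R_nwl + R_nwt = 566 kips; (ii) 0.85 R_nwl + 1.5 R_nwt = 559.5 kips.
R_n = max = 566 kips [governs: (i)]; φR_n = 424.5 kips.

φR_n ≈ 425 kips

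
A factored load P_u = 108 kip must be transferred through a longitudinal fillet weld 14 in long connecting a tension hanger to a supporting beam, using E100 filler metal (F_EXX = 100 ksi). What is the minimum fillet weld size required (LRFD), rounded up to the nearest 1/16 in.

Total weld length L = 14 in.
Required throat t_e = P_u / (φ × 0.6 F_EXX × L) = 108 / (0.75 × 0.6 × 100 × 14) = 0.1714 in.
Required leg w = t_e / 0.707 = 0.2425 in → use 1/4 in.

w = 1/4 in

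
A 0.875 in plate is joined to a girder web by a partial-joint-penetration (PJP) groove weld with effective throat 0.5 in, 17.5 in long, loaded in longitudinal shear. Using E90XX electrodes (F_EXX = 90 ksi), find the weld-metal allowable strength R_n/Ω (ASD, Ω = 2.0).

Effective throat (given) t_e = 0.5 in.
A_we = 0.5 × 17.5 = 8.75 in².
F_nw = 0.6 F_EXX = 54 ksi.
R_n/Ω = (54 × 8.75) / 2.0 = 236.2 kip.

R_n/Ω ≈ 236 kip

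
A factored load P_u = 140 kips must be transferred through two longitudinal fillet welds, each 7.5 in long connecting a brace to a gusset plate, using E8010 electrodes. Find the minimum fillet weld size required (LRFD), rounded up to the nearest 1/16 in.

w = 3/8 in

E80XX → F_EXX = 80 ksi.
Total weld length L = 15 in.
Required throat t_e = P_u / (φ × 0.6 F_EXX × L) = 140 / (0.75 × 0.6 × 80 × 15) = 0.2593 in.
Required leg w = t_e / 0.707 = 0.3667 in → use 3/8 in.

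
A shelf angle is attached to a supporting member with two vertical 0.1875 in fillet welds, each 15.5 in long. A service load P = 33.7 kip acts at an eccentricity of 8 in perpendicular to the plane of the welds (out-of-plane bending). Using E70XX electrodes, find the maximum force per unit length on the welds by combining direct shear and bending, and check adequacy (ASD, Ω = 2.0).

f_max ≈ 3.54 kip/in; NOT adequate

E70XX → F_EXX = 70 ksi.
L_w = 2 × 15.5 = 31 in; section modulus (unit throat) S = 2 × L²/6 = 80.08 in².
Direct shear f_v = P/L_w = 33.7/31 = 1.087 kip/in.
Moment M = P × e = 33.7 × 8 = 269.6 kip·in; bending f_b = M/S = 3.366 kip/in.
f_max = √(f_v² + f_b²) = √(1.087² + 3.366²) = 3.538 kip/in.
r_n/Ω = (1/2.0) × 0.6 × 70 × (0.707 × 0.1875) = 2.784 kip/in → NOT adequate.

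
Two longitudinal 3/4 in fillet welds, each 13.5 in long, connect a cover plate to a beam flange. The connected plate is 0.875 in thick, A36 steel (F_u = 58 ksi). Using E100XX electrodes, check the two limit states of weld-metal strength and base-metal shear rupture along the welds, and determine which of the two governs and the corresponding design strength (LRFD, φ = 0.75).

E100XX → F_EXX = 100 ksi.
t_e = 0.707 × 0.75 = 0.5302 in; L = 27 in.
Weld metal: φR_n = 0.75 × 0.6 × 100 × 0.5302 × 27 = 644.3 kip.
Base metal (shear rupture): φR_n = 0.75 × 0.6 × 58 × 0.875 × 27 = 616.6 kip.
Governing: base-metal shear rupture.

φR_n ≈ 617 kip (base-metal shear rupture governs)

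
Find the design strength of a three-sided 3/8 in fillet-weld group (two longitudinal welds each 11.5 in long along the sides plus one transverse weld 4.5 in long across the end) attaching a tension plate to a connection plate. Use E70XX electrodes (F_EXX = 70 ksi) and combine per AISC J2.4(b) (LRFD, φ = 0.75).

φR_n ≈ 230 kips

t_e = 0.707 × 0.375 = 0.2651 in.
R_nwl = 0.6 × 70 × 0.2651 × 23 = 256.1 kips (longitudinal, 2 welds).
R_nwt = 0.6 × 70 × 0.2651 × 4.5 = 50.11 kips (transverse, base value).
(i) R_nwl + R_nwt = 306.2 kips; (ii) 0.85 R_nwl + 1.5 R_nwt = 292.9 kips.
R_n = max = 306.2 kips [governs: (i)]; φR_n = 229.7 kips.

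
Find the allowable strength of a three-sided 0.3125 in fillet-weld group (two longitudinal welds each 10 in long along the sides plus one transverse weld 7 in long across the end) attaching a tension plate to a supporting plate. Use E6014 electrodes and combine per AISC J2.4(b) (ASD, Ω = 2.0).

E60XX → F_EXX = 60 ksi.
t_e = 0.707 × 0.3125 = 0.2209 in.
R_nwl = 0.6 × 60 × 0.2209 × 20 = 159.1 kip (longitudinal, 2 welds).
R_nwt = 0.6 × 60 × 0.2209 × 7 = 55.68 kip (transverse, base value).
(i) R_nwl + R_nwt = 214.8 kip; (ii) 0.85 R_nwl + 1.5 R_nwt = 218.7 kip.
R_n = max = 218.7 kip [governs: (ii)]; R_n/Ω = 109.4 kip.

R_n/Ω ≈ 109 kip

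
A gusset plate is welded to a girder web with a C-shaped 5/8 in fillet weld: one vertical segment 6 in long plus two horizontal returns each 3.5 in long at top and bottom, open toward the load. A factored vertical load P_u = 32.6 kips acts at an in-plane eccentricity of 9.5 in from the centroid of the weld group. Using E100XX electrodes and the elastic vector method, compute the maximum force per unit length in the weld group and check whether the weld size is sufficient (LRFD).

E100XX → F_EXX = 100 ksi.
Total weld length L_w = 13 in. Treat welds as unit-width lines.
Centroid: x̄ = 2×3.5×1.75 / 13 = 0.9423 in from the vertical weld.
Polar moment about centroid: J = I_x + I_y = [6³/12 + 2×3.5×3²] + [6×0.9423² + 2(3.5³/12 + 3.5×0.8077²)] = 98.04 in³.
Direct shear f_v = P/L_w = 32.6 / 13 = 2.508 kip/in (vertical).
Torsion M = P·e = 32.6 × 9.5 = 309.7 kip·in.
Critical point at (x, y) = (2.558, 3) from centroid. f_tx = M·y/J = 9.477 kip/in; f_ty = M·x/J = 8.08 kip/in.
Resultant f_max = √[f_tx² + (f_v + f_ty)²] = √[9.477² + (2.508 + 8.08)²] = 14.21 kip/in.
Capacity per unit length: φr_n = 0.75 × 0.6 × 100 × (0.707 × 0.625) = 19.88 kip/in.
14.21 ≤ 19.88 → adequate.

f_max ≈ 14.2 kip/in; adequate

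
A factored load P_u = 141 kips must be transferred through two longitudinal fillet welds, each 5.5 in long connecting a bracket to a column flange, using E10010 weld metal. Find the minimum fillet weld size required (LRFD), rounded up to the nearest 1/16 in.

w = 7/16 in

E100XX → F_EXX = 100 ksi.
Total weld length L = 11 in.
Required throat t_e = P_u / (φ × 0.6 F_EXX × L) = 141 / (0.75 × 0.6 × 100 × 11) = 0.2848 in.
Required leg w = t_e / 0.707 = 0.4029 in → use 7/16 in.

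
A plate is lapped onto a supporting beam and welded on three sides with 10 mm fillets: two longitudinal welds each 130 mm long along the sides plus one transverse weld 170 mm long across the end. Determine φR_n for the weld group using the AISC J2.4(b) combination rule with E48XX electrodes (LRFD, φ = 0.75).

E48XX → F_EXX = 480 MPa.
t_e = 0.707 × 10 = 7.07 mm.
R_nwl = 0.6 × 480 × 7.07 × 260 × 10⁻³ = 529.4 kN (longitudinal, 2 welds).
R_nwt = 0.6 × 480 × 7.07 × 170 × 10⁻³ = 346.1 kN (transverse, base value).
(i) R_nwl + R_nwt = 875.5 kN; (ii) 0.85 R_nwl + 1.5 R_nwt = 969.2 kN.
R_n = max = 969.2 kN [governs: (ii)]; φR_n = 726.9 kN.

φR_n ≈ 727 kN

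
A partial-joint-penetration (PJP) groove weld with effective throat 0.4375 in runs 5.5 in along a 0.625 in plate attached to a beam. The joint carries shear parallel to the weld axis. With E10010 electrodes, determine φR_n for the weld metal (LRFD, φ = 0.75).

E100XX → F_EXX = 100 ksi.
Effective throat (given) t_e = 0.4375 in.
A_we = 0.4375 × 5.5 = 2.406 in².
F_nw = 0.6 F_EXX = 60 ksi.
φR_n = 0.75 × 60 × 2.406 = 108.3 kips.

φR_n ≈ 108 kips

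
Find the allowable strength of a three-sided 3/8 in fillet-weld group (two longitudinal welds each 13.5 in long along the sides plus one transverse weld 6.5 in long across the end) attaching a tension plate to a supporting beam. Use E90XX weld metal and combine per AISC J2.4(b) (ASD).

R_n/Ω ≈ 240 kips

E90XX → F_EXX = 90 ksi.
t_e = 0.707 × 0.375 = 0.2651 in.
R_nwl = 0.6 × 90 × 0.2651 × 27 = 386.6 kips (longitudinal, 2 welds).
R_nwt = 0.6 × 90 × 0.2651 × 6.5 = 93.06 kips (transverse, base value).
(i) R_nwl + R_nwt = 479.6 kips; (ii) 0.85 R_nwl + 1.5 R_nwt = 468.2 kips.
R_n = max = 479.6 kips [governs: (i)]; R_n/Ω = 239.8 kips.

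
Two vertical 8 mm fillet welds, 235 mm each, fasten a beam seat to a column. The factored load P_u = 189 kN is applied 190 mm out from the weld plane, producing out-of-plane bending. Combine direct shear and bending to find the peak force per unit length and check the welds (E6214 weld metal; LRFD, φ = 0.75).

E62XX → F_EXX = 620 MPa.
L_w = 2 × 235 = 470 mm; section modulus (unit throat) S = 2 × L²/6 = 18410 mm².
Direct shear f_v = P/L_w = 189×10³/470 = 402.1 N/mm.
Moment M = P × e = 189×10³ × 190 = 35910000 N·mm; bending f_b = M/S = 1951 N/mm.
f_max = √(f_v² + f_b²) = √(402.1² + 1951²) = 1992 N/mm.
φr_n = 0.75 × 0.6 × 620 × (0.707 × 8) = 1578 N/mm → NOT adequate.

f_max ≈ 1990 N/mm; NOT adequate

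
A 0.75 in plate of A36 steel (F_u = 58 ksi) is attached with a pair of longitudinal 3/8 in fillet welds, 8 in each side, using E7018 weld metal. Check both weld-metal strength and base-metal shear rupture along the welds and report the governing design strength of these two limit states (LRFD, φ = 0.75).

φR_n ≈ 134 kips (weld metal governs)

E70XX → F_EXX = 70 ksi.
t_e = 0.707 × 0.375 = 0.2651 in; L = 16 in.
Weld metal: φR_n = 0.75 × 0.6 × 70 × 0.2651 × 16 = 133.6 kips.
Base metal (shear rupture): φR_n = 0.75 × 0.6 × 58 × 0.75 × 16 = 313.2 kips.
Governing: weld metal.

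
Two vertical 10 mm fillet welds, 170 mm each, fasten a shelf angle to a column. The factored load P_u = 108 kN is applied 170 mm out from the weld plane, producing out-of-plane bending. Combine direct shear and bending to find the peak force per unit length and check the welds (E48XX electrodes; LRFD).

E48XX → F_EXX = 480 MPa.
L_w = 2 × 170 = 340 mm; section modulus (unit throat) S = 2 × L²/6 = 9633 mm².
Direct shear f_v = P/L_w = 108×10³/340 = 317.6 N/mm.
Moment M = P × e = 108×10³ × 170 = 18360000 N·mm; bending f_b = M/S = 1906 N/mm.
f_max = √(f_v² + f_b²) = √(317.6² + 1906²) = 1932 N/mm.
φr_n = 0.75 × 0.6 × 480 × (0.707 × 10) = 1527 N/mm → NOT adequate.

f_max ≈ 1930 N/mm; NOT adequate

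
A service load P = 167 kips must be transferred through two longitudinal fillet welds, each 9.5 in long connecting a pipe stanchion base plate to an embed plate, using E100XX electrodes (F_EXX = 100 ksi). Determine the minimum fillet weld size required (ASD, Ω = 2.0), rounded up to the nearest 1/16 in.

w = 7/16 in

Total weld length L = 19 in.
Required throat t_e = P × Ω / (0.6 F_EXX × L) = 167 × 2.0 / (0.6 × 100 × 19) = 0.293 in.
Required leg w = t_e / 0.707 = 0.4144 in → use 7/16 in.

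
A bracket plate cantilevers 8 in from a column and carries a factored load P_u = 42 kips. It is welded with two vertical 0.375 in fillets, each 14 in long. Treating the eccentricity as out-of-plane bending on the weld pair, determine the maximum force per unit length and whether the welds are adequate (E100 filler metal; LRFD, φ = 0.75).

f_max ≈ 5.36 kip/in; adequate

E100XX → F_EXX = 100 ksi.
L_w = 2 × 14 = 28 in; section modulus (unit throat) S = 2 × L²/6 = 65.33 in².
Direct shear f_v = P/L_w = 42/28 = 1.5 kip/in.
Moment M = P × e = 42 × 8 = 336 kip·in; bending f_b = M/S = 5.143 kip/in.
f_max = √(f_v² + f_b²) = √(1.5² + 5.143²) = 5.357 kip/in.
φr_n = 0.75 × 0.6 × 100 × (0.707 × 0.375) = 11.93 kip/in → adequate.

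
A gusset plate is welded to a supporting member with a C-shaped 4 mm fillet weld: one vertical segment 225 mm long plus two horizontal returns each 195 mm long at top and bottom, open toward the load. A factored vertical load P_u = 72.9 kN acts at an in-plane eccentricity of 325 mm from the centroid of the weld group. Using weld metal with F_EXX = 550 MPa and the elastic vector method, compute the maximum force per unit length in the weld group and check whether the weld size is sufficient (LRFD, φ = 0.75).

f_max ≈ 583 N/mm; adequate

Total weld length L_w = 615 mm. Treat welds as unit-width lines.
Centroid: x̄ = 2×195×97.5 / 615 = 61.83 mm from the vertical weld.
Polar moment about centroid: J = I_x + I_y = [225³/12 + 2×195×112.5²] + [225×61.83² + 2(195³/12 + 195×35.67²)] = 8477000 mm³.
Direct shear f_v = P/L_w = 72.9×10³ / 615 = 118.5 N/mm (vertical).
Torsion M = P·e = 72.9×10³ × 325 = 23692000 N·mm.
Critical point at (x, y) = (133.2, 112.5) from centroid. f_tx = M·y/J = 314.4 N/mm; f_ty = M·x/J = 372.2 N/mm.
Resultant f_max = √[f_tx² + (f_v + f_ty)²] = √[314.4² + (118.5 + 372.2)²] = 582.8 N/mm.
Capacity per unit length: φr_n = 0.75 × 0.6 × 550 × (0.707 × 4) = 699.9 N/mm.
582.8 ≤ 699.9 → adequate.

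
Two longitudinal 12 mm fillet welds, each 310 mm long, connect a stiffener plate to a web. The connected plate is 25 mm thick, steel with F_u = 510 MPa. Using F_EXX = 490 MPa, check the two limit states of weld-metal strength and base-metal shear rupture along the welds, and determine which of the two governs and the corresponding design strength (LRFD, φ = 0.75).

t_e = 0.707 × 12 = 8.484 mm; L = 620 mm.
Weld metal: φR_n = 0.75 × 0.6 × 490 × 8.484 × 620 × 10⁻³ = 1160 kN.
Base metal (shear rupture): φR_n = 0.75 × 0.6 × 510 × 25 × 620 × 10⁻³ = 3557 kN.
Governing: weld metal.

φR_n ≈ 1160 kN (weld metal governs)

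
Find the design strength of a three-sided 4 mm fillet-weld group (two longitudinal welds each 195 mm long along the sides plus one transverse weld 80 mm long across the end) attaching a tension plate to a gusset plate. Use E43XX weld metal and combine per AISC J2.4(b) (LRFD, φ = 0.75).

φR_n ≈ 257 kN

E43XX → F_EXX = 430 MPa.
t_e = 0.707 × 4 = 2.828 mm.
R_nwl = 0.6 × 430 × 2.828 × 390 × 10⁻³ = 284.6 kN (longitudinal, 2 welds).
R_nwt = 0.6 × 430 × 2.828 × 80 × 10⁻³ = 58.37 kN (transverse, base value).
(i) R_nwl + R_nwt = 342.9 kN; (ii) 0.85 R_nwl + 1.5 R_nwt = 329.4 kN.
R_n = max = 342.9 kN [governs: (i)]; φR_n = 257.2 kN.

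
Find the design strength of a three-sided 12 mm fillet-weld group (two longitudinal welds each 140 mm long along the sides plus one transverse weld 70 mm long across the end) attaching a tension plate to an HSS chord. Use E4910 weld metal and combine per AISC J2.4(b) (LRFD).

E49XX → F_EXX = 490 MPa.
t_e = 0.707 × 12 = 8.484 mm.
R_nwl = 0.6 × 490 × 8.484 × 280 × 10⁻³ = 698.4 kN (longitudinal, 2 welds).
R_nwt = 0.6 × 490 × 8.484 × 70 × 10⁻³ = 174.6 kN (transverse, base value).
(i) R_nwl + R_nwt = 873 kN; (ii) 0.85 R_nwl + 1.5 R_nwt = 855.5 kN.
R_n = max = 873 kN [governs: (i)]; φR_n = 654.8 kN.

φR_n ≈ 655 kN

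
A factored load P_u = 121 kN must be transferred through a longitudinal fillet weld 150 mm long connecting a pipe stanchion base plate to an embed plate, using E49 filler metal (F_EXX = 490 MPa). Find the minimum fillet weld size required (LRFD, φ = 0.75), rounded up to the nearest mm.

w = 6 mm

Total weld length L = 150 mm.
Required throat t_e = P_u / (φ × 0.6 F_EXX × L) = 121 / (0.75 × 0.6 × 490 × 150 × 10⁻³) = 3.658 mm.
Required leg w = t_e / 0.707 = 5.174 mm → use 6 mm.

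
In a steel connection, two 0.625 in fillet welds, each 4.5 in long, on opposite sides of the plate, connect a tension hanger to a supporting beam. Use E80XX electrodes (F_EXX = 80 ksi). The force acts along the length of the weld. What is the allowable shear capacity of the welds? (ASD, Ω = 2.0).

R_n/Ω ≈ 95.4 kip

Effective throat t_e = 0.707 × 0.625 = 0.4419 in.
Total length L = 9 in; A_we = 0.4419 × 9 = 3.977 in².
F_nw = 0.6 F_EXX = 0.6 × 80 = 48 ksi.
R_n = 48 × 3.977 = 190.9 kip; R_n/Ω = 190.9/2.0 = 95.44 kip.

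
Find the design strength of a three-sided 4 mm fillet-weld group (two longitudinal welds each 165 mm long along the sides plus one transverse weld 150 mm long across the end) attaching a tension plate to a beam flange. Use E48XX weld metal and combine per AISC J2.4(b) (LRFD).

φR_n ≈ 309 kN

E48XX → F_EXX = 480 MPa.
t_e = 0.707 × 4 = 2.828 mm.
R_nwl = 0.6 × 480 × 2.828 × 330 × 10⁻³ = 268.8 kN (longitudinal, 2 welds).
R_nwt = 0.6 × 480 × 2.828 × 150 × 10⁻³ = 122.2 kN (transverse, base value).
(i) R_nwl + R_nwt = 390.9 kN; (ii) 0.85 R_nwl + 1.5 R_nwt = 411.7 kN.
R_n = max = 411.7 kN [governs: (ii)]; φR_n = 308.8 kN.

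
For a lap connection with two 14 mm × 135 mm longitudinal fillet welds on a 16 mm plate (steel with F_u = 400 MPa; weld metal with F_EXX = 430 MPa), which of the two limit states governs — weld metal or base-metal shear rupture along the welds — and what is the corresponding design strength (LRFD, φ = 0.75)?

t_e = 0.707 × 14 = 9.898 mm; L = 270 mm.
Weld metal: φR_n = 0.75 × 0.6 × 430 × 9.898 × 270 × 10⁻³ = 517.1 kN.
Base metal (shear rupture): φR_n = 0.75 × 0.6 × 400 × 16 × 270 × 10⁻³ = 777.6 kN.
Governing: weld metal.

φR_n ≈ 517 kN (weld metal governs)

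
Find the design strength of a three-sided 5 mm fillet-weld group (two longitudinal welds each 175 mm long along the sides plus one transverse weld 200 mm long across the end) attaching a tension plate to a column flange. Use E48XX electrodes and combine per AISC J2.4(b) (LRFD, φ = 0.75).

φR_n ≈ 456 kN

E48XX → F_EXX = 480 MPa.
t_e = 0.707 × 5 = 3.535 mm.
R_nwl = 0.6 × 480 × 3.535 × 350 × 10⁻³ = 356.3 kN (longitudinal, 2 welds).
R_nwt = 0.6 × 480 × 3.535 × 200 × 10⁻³ = 203.6 kN (transverse, base value).
(i) R_nwl + R_nwt = 559.9 kN; (ii) 0.85 R_nwl + 1.5 R_nwt = 608.3 kN.
R_n = max = 608.3 kN [governs: (ii)]; φR_n = 456.2 kN.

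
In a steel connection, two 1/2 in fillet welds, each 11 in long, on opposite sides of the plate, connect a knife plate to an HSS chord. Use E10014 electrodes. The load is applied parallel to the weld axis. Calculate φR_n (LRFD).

φR_n ≈ 350 kips

E100XX → F_EXX = 100 ksi.
Effective throat t_e = 0.707 × 0.5 = 0.3535 in.
Total length L = 22 in; A_we = 0.3535 × 22 = 7.777 in².
F_nw = 0.6 F_EXX = 0.6 × 100 = 60 ksi.
φR_n = 0.75 × 60 × 7.777 = 350 kips.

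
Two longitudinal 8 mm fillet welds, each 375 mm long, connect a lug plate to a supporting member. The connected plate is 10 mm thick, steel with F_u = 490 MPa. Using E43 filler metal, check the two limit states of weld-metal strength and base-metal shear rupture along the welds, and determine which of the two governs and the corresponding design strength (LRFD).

φR_n ≈ 821 kN (weld metal governs)

E43XX → F_EXX = 430 MPa.
t_e = 0.707 × 8 = 5.656 mm; L = 750 mm.
Weld metal: φR_n = 0.75 × 0.6 × 430 × 5.656 × 750 × 10⁻³ = 820.8 kN.
Base metal (shear rupture): φR_n = 0.75 × 0.6 × 490 × 10 × 750 × 10⁻³ = 1654 kN.
Governing: weld metal.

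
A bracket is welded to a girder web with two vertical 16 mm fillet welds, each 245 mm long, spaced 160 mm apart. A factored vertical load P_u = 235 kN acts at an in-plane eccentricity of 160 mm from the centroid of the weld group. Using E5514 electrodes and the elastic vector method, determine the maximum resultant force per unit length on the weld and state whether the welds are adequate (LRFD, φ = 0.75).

f_max ≈ 1310 N/mm; adequate

E55XX → F_EXX = 550 MPa.
Total weld length L_w = 490 mm. Treat welds as unit-width lines.
Polar moment about centroid: J = 2[d³/12 + d(b/2)²] = 2[245³/12 + 245×80²] = 5587000 mm³.
Direct shear f_v = P/L_w = 235×10³ / 490 = 479.6 N/mm (vertical).
Torsion M = P·e = 235×10³ × 160 = 37600000 N·mm.
Critical point at (x, y) = (80, 122.5) from centroid. f_tx = M·y/J = 824.4 N/mm; f_ty = M·x/J = 538.4 N/mm.
Resultant f_max = √[f_tx² + (f_v + f_ty)²] = √[824.4² + (479.6 + 538.4)²] = 1310 N/mm.
Capacity per unit length: φr_n = 0.75 × 0.6 × 550 × (0.707 × 16) = 2800 N/mm.
1310 ≤ 2800 → adequate.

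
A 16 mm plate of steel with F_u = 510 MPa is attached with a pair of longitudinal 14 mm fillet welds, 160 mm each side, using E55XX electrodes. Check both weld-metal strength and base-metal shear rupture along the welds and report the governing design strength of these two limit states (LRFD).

φR_n ≈ 784 kN (weld metal governs)

E55XX → F_EXX = 550 MPa.
t_e = 0.707 × 14 = 9.898 mm; L = 320 mm.
Weld metal: φR_n = 0.75 × 0.6 × 550 × 9.898 × 320 × 10⁻³ = 783.9 kN.
Base metal (shear rupture): φR_n = 0.75 × 0.6 × 510 × 16 × 320 × 10⁻³ = 1175 kN.
Governing: weld metal.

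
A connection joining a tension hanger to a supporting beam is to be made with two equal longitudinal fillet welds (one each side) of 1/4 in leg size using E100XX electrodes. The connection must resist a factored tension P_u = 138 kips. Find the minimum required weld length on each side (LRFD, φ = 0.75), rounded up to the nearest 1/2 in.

E100XX → F_EXX = 100 ksi.
Throat t_e = 0.707 × 0.25 = 0.1767 in.
φr_n = 0.75 × 0.6 × 100 × 0.1767 = 7.954 kips/in.
L_req = P_u / φr_n = 138 / 7.954 = 17.35 in total.
Per side: 17.35 / 2 = 8.675 in.
Round up → use L = 9 in on each side.

L = 9 in on each side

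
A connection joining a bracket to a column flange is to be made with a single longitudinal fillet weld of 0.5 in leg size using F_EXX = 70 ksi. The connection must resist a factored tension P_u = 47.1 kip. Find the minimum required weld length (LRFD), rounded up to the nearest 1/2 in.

L = 4.5 in

Throat t_e = 0.707 × 0.5 = 0.3535 in.
φr_n = 0.75 × 0.6 × 70 × 0.3535 = 11.14 kip/in.
L_req = P_u / φr_n = 47.1 / 11.14 = 4.23 in total.
Round up → use L = 4.5 in.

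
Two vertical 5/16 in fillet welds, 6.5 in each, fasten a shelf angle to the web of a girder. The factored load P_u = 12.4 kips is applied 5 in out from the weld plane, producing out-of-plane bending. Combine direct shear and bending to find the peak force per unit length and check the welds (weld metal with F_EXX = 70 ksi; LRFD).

L_w = 2 × 6.5 = 13 in; section modulus (unit throat) S = 2 × L²/6 = 14.08 in².
Direct shear f_v = P/L_w = 12.4/13 = 0.9538 kip/in.
Moment M = P × e = 12.4 × 5 = 62 kip·in; bending f_b = M/S = 4.402 kip/in.
f_max = √(f_v² + f_b²) = √(0.9538² + 4.402²) = 4.505 kip/in.
φr_n = 0.75 × 0.6 × 70 × (0.707 × 0.3125) = 6.96 kip/in → adequate.

f_max ≈ 4.5 kip/in; adequate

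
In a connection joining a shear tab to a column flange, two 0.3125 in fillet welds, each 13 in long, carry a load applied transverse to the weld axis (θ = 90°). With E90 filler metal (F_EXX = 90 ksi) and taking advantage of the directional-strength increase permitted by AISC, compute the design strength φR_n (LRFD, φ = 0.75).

t_e = 0.707 × 0.3125 = 0.2209 in; A_we = 0.2209 × 26 = 5.744 in².
Directional factor: 1.0 + 0.5 sin^1.5(90°) = 1.5.
F_nw = 0.6 × 90 × 1.5 = 81 ksi.
φR_n = 0.75 × 81 × 5.744 = 349 kips.

φR_n ≈ 349 kips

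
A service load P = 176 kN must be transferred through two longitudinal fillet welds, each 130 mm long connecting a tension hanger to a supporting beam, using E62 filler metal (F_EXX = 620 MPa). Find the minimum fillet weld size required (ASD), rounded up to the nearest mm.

Total weld length L = 260 mm.
Required throat t_e = P × Ω / (0.6 F_EXX × L) = 176 × 2.0 / (0.6 × 620 × 260 × 10⁻³) = 3.639 mm.
Required leg w = t_e / 0.707 = 5.148 mm → use 6 mm.

w = 6 mm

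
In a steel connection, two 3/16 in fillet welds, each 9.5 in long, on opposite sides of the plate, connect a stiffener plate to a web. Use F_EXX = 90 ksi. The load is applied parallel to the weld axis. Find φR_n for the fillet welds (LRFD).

Effective throat t_e = 0.707 × 0.1875 = 0.1326 in.
Total length L = 19 in; A_we = 0.1326 × 19 = 2.519 in².
F_nw = 0.6 F_EXX = 0.6 × 90 = 54 ksi.
φR_n = 0.75 × 54 × 2.519 = 102 kips.

φR_n ≈ 102 kips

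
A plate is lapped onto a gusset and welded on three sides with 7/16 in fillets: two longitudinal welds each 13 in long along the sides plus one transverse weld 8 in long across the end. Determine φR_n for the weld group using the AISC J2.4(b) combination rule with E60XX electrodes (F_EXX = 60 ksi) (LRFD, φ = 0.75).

φR_n ≈ 285 kips

t_e = 0.707 × 0.4375 = 0.3093 in.
R_nwl = 0.6 × 60 × 0.3093 × 26 = 289.5 kips (longitudinal, 2 welds).
R_nwt = 0.6 × 60 × 0.3093 × 8 = 89.08 kips (transverse, base value).
(i) R_nwl + R_nwt = 378.6 kips; (ii) 0.85 R_nwl + 1.5 R_nwt = 379.7 kips.
R_n = max = 379.7 kips [governs: (ii)]; φR_n = 284.8 kips.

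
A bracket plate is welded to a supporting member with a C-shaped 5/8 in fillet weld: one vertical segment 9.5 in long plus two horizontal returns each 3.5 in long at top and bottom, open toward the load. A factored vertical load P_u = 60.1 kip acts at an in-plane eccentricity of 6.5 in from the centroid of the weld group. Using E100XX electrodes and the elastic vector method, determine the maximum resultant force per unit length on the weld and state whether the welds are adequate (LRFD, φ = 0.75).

E100XX → F_EXX = 100 ksi.
Total weld length L_w = 16.5 in. Treat welds as unit-width lines.
Centroid: x̄ = 2×3.5×1.75 / 16.5 = 0.7424 in from the vertical weld.
Polar moment about centroid: J = I_x + I_y = [9.5³/12 + 2×3.5×4.75²] + [9.5×0.7424² + 2(3.5³/12 + 3.5×1.008²)] = 248.9 in³.
Direct shear f_v = P/L_w = 60.1 / 16.5 = 3.642 kip/in (vertical).
Torsion M = P·e = 60.1 × 6.5 = 390.65 kip·in.
Critical point at (x, y) = (2.758, 4.75) from centroid. f_tx = M·y/J = 7.456 kip/in; f_ty = M·x/J = 4.328 kip/in.
Resultant f_max = √[f_tx² + (f_v + f_ty)²] = √[7.456² + (3.642 + 4.328)²] = 10.91 kip/in.
Capacity per unit length: φr_n = 0.75 × 0.6 × 100 × (0.707 × 0.625) = 19.88 kip/in.
10.91 ≤ 19.88 → adequate.

f_max ≈ 10.9 kip/in; adequate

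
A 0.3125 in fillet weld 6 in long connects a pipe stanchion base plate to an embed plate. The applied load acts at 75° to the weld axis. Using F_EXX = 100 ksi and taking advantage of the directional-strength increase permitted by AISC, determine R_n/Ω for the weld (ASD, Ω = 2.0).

R_n/Ω ≈ 58.6 kip

t_e = 0.707 × 0.3125 = 0.2209 in; A_we = 0.2209 × 6 = 1.326 in².
Directional factor: 1.0 + 0.5 sin^1.5(75°) = 1.475.
F_nw = 0.6 × 100 × 1.475 = 88.48 ksi.
R_n/Ω = (88.48 × 1.326) / 2.0 = 58.65 kip.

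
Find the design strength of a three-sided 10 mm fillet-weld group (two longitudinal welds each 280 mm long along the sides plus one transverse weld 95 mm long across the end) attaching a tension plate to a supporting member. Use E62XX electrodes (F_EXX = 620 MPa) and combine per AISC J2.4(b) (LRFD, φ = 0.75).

t_e = 0.707 × 10 = 7.07 mm.
R_nwl = 0.6 × 620 × 7.07 × 560 × 10⁻³ = 1473 kN (longitudinal, 2 welds).
R_nwt = 0.6 × 620 × 7.07 × 95 × 10⁻³ = 249.9 kN (transverse, base value).
(i) R_nwl + R_nwt = 1723 kN; (ii) 0.85 R_nwl + 1.5 R_nwt = 1627 kN.
R_n = max = 1723 kN [governs: (i)]; φR_n = 1292 kN.

φR_n ≈ 1290 kN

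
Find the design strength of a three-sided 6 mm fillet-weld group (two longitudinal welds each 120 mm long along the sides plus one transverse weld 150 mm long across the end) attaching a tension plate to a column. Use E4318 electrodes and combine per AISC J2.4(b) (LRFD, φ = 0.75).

φR_n ≈ 352 kN

E43XX → F_EXX = 430 MPa.
t_e = 0.707 × 6 = 4.242 mm.
R_nwl = 0.6 × 430 × 4.242 × 240 × 10⁻³ = 262.7 kN (longitudinal, 2 welds).
R_nwt = 0.6 × 430 × 4.242 × 150 × 10⁻³ = 164.2 kN (transverse, base value).
(i) R_nwl + R_nwt = 426.8 kN; (ii) 0.85 R_nwl + 1.5 R_nwt = 469.5 kN.
R_n = max = 469.5 kN [governs: (ii)]; φR_n = 352.1 kN.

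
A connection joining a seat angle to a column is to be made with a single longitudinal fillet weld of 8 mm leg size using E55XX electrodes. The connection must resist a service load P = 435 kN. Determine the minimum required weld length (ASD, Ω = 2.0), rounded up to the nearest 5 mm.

L = 470 mm

E55XX → F_EXX = 550 MPa.
Throat t_e = 0.707 × 8 = 5.656 mm.
r_n/Ω = (0.6 × 550 × 5.656) / 2.0 = 933.2 N/mm = 0.9332 kN/mm.
L_req = P / (r_n/Ω) = 435 / 0.9332 = 466.1 mm total.
Round up → use L = 470 mm.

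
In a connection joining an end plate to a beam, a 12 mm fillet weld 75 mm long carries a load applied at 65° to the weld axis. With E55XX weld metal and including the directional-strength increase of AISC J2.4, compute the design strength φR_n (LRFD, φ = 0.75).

φR_n ≈ 225 kN

E55XX → F_EXX = 550 MPa.
t_e = 0.707 × 12 = 8.484 mm; A_we = 8.484 × 75 = 636.3 mm².
Directional factor: 1.0 + 0.5 sin^1.5(65°) = 1.431.
F_nw = 0.6 × 550 × 1.431 = 472.4 MPa.
φR_n = 0.75 × 472.4 × 636.3 × 10⁻³ = 225.4 kN.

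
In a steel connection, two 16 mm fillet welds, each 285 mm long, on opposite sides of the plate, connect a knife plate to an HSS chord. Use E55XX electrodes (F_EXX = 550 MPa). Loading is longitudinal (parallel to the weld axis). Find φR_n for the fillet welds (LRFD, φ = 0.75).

Effective throat t_e = 0.707 × 16 = 11.31 mm.
Total length L = 570 mm; A_we = 11.31 × 570 = 6448 mm².
F_nw = 0.6 F_EXX = 0.6 × 550 = 330 MPa.
φR_n = 0.75 × 330 × 6448 × 10⁻³ = 1596 kN.

φR_n ≈ 1600 kN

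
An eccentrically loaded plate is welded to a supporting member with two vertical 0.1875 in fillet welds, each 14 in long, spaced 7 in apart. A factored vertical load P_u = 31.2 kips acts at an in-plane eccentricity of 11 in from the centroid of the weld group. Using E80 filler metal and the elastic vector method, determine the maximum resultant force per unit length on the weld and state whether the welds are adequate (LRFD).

f_max ≈ 3.98 kip/in; adequate

E80XX → F_EXX = 80 ksi.
Total weld length L_w = 28 in. Treat welds as unit-width lines.
Polar moment about centroid: J = 2[d³/12 + d(b/2)²] = 2[14³/12 + 14×3.5²] = 800.3 in³.
Direct shear f_v = P/L_w = 31.2 / 28 = 1.114 kip/in (vertical).
Torsion M = P·e = 31.2 × 11 = 343.2 kip·in.
Critical point at (x, y) = (3.5, 7) from centroid. f_tx = M·y/J = 3.002 kip/in; f_ty = M·x/J = 1.501 kip/in.
Resultant f_max = √[f_tx² + (f_v + f_ty)²] = √[3.002² + (1.114 + 1.501)²] = 3.981 kip/in.
Capacity per unit length: φr_n = 0.75 × 0.6 × 80 × (0.707 × 0.1875) = 4.772 kip/in.
3.981 ≤ 4.772 → adequate.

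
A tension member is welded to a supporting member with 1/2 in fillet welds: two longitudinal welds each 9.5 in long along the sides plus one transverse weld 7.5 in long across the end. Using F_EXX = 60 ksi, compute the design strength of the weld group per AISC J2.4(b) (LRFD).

φR_n ≈ 262 kips

t_e = 0.707 × 0.5 = 0.3535 in.
R_nwl = 0.6 × 60 × 0.3535 × 19 = 241.8 kips (longitudinal, 2 welds).
R_nwt = 0.6 × 60 × 0.3535 × 7.5 = 95.44 kips (transverse, base value).
(i) R_nwl + R_nwt = 337.2 kips; (ii) 0.85 R_nwl + 1.5 R_nwt = 348.7 kips.
R_n = max = 348.7 kips [governs: (ii)]; φR_n = 261.5 kips.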